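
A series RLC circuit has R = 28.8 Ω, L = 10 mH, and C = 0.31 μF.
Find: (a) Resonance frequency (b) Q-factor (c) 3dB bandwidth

Step 1 — Resonance condition Im(Z)=0 gives ω₀ = 1/√(LC).
Step 2 — ω₀ = 1/√(0.01·3.1e-07) = 1.796e+04 rad/s.
Step 3 — f₀ = ω₀/(2π) = 2859 Hz.
Step 4 — Series Q: Q = ω₀L/R = 1.796e+04·0.01/28.8 = 6.236.
Step 5 — 3dB bandwidth: Δω = ω₀/Q = 2880 rad/s; BW = Δω/(2π) = 458.4 Hz.

(a) f₀ = 2859 Hz  (b) Q = 6.236  (c) BW = 458.4 Hz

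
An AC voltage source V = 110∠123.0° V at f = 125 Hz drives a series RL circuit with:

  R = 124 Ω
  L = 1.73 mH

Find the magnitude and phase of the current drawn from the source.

Step 1 — Angular frequency: ω = 2π·f = 2π·125 = 785.4 rad/s.
Step 2 — Component impedances:
  R: Z = R = 124 Ω
  L: Z = jωL = j·785.4·0.00173 = 0 + j1.359 Ω
Step 3 — Series combination: Z_total = R + L = 124 + j1.359 Ω = 124∠0.6° Ω.
Step 4 — Source phasor: V = 110∠123.0° V = -59.91 + j92.25 V.
Step 5 — Ohm's law: I = V / Z_total = (-59.91 + j92.25) / (124 + j1.359) = -0.4749 + j0.7492 A.
Step 6 — Convert to polar: |I| = 0.887 A, ∠I = 122.4°.

I = 0.887∠122.4° A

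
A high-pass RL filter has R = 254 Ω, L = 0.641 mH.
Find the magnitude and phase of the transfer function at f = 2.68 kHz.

Step 1 — Angular frequency: ω = 2π·2680 = 1.684e+04 rad/s.
Step 2 — Transfer function: H(jω) = jωL/(R + jωL).
Step 3 — Numerator jωL = j·10.79; denominator R + jωL = 254 + j10.79.
Step 4 — H = 0.001803 + j0.04242.
Step 5 — Magnitude: |H| = 0.04246 (-27.4 dB); phase: φ = 87.6°.

|H| = 0.04246 (-27.4 dB), φ = 87.6°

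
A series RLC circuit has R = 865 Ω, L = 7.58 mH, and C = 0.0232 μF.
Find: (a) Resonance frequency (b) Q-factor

Step 1 — Resonance condition Im(Z)=0 gives ω₀ = 1/√(LC).
Step 2 — ω₀ = 1/√(0.00758·2.32e-08) = 7.541e+04 rad/s.
Step 3 — f₀ = ω₀/(2π) = 1.2e+04 Hz.
Step 4 — Series Q: Q = ω₀L/R = 7.541e+04·0.00758/865 = 0.6608.

(a) f₀ = 1.2e+04 Hz  (b) Q = 0.6608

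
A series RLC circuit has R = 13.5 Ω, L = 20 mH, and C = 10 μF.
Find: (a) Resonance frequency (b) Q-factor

Step 1 — Resonance condition Im(Z)=0 gives ω₀ = 1/√(LC).
Step 2 — ω₀ = 1/√(0.02·1e-05) = 2236 rad/s.
Step 3 — f₀ = ω₀/(2π) = 355.9 Hz.
Step 4 — Series Q: Q = ω₀L/R = 2236·0.02/13.5 = 3.313.

(a) f₀ = 355.9 Hz  (b) Q = 3.313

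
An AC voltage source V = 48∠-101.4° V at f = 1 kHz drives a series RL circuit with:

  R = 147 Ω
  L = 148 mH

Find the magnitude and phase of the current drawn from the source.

Step 1 — Angular frequency: ω = 2π·f = 2π·1000 = 6283 rad/s.
Step 2 — Component impedances:
  R: Z = R = 147 Ω
  L: Z = jωL = j·6283·0.148 = 0 + j929.9 Ω
Step 3 — Series combination: Z_total = R + L = 147 + j929.9 Ω = 941.5∠81.0° Ω.
Step 4 — Source phasor: V = 48∠-101.4° V = -9.488 - j47.05 V.
Step 5 — Ohm's law: I = V / Z_total = (-9.488 - j47.05) / (147 + j929.9) = -0.05094 + j0.00215 A.
Step 6 — Convert to polar: |I| = 0.05098 A, ∠I = 177.6°.

I = 0.05098∠177.6° A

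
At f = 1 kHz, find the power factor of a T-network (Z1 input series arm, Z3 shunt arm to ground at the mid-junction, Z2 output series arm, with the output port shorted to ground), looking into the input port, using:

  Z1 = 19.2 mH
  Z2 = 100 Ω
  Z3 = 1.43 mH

Step 1 — Angular frequency: ω = 2π·f = 2π·1000 = 6283 rad/s.
Step 2 — Component impedances:
  Z1: Z = jωL = j·6283·0.0192 = 0 + j120.6 Ω
  Z2: Z = R = 100 Ω
  Z3: Z = jωL = j·6283·0.00143 = 0 + j8.985 Ω
Step 3 — With the output port shorted to ground, the output series arm Z2 runs from the junction to ground; the shunt arm Z3 also runs from the junction to ground. They appear in parallel: Z3 || Z2 = 0.8008 + j8.913 Ω.
Step 4 — Series with input arm Z1: Z_in = Z1 + (Z3 || Z2) = 0.8008 + j129.6 Ω = 129.6∠89.6° Ω.
Step 5 — Power factor: PF = cos(φ) = Re(Z)/|Z| = 0.800829/129.553 = 0.006181.
Step 6 — Type: Im(Z) = 129.6 ⇒ lagging (phase φ = 89.6°).

PF = 0.006181 (lagging, φ = 89.6°)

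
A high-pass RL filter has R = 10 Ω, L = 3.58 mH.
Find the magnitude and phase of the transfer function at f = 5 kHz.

Step 1 — Angular frequency: ω = 2π·5000 = 3.142e+04 rad/s.
Step 2 — Transfer function: H(jω) = jωL/(R + jωL).
Step 3 — Numerator jωL = j·112.5; denominator R + jωL = 10 + j112.5.
Step 4 — H = 0.9922 + j0.08822.
Step 5 — Magnitude: |H| = 0.9961 (-0.0 dB); phase: φ = 5.1°.

|H| = 0.9961 (-0.0 dB), φ = 5.1°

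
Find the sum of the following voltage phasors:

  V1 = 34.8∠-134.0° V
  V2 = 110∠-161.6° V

Step 1 — Convert each phasor to rectangular form:
  V1 = 34.8·(cos(-134.0°) + j·sin(-134.0°)) = -24.17 - j25.03 V
  V2 = 110·(cos(-161.6°) + j·sin(-161.6°)) = -104.4 - j34.72 V
Step 2 — Sum components: V_total = -128.6 - j59.75 V.
Step 3 — Convert to polar: |V_total| = 141.8 V, ∠V_total = -155.1°.

V_total = 141.8∠-155.1° V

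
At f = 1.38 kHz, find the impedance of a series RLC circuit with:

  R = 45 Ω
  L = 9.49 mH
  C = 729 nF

Step 1 — Angular frequency: ω = 2π·f = 2π·1380 = 8671 rad/s.
Step 2 — Component impedances:
  R: Z = R = 45 Ω
  L: Z = jωL = j·8671·0.00949 = 0 + j82.29 Ω
  C: Z = 1/(jωC) = -j/(ω·C) = 0 - j158.2 Ω
Step 3 — Series combination: Z_total = R + L + C = 45 - j75.92 Ω = 88.25∠-59.3° Ω.

Z = 45 - j75.92 Ω = 88.25∠-59.3° Ω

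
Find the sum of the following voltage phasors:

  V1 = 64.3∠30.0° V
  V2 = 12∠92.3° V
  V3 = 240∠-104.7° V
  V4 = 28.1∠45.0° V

Step 1 — Convert each phasor to rectangular form:
  V1 = 64.3·(cos(30.0°) + j·sin(30.0°)) = 55.69 + j32.15 V
  V2 = 12·(cos(92.3°) + j·sin(92.3°)) = -0.4816 + j11.99 V
  V3 = 240·(cos(-104.7°) + j·sin(-104.7°)) = -60.9 - j232.1 V
  V4 = 28.1·(cos(45.0°) + j·sin(45.0°)) = 19.87 + j19.87 V
Step 2 — Sum components: V_total = 14.17 - j168.1 V.
Step 3 — Convert to polar: |V_total| = 168.7 V, ∠V_total = -85.2°.

V_total = 168.7∠-85.2° V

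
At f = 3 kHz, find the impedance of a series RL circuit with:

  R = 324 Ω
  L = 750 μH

Step 1 — Angular frequency: ω = 2π·f = 2π·3000 = 1.885e+04 rad/s.
Step 2 — Component impedances:
  R: Z = R = 324 Ω
  L: Z = jωL = j·1.885e+04·0.00075 = 0 + j14.14 Ω
Step 3 — Series combination: Z_total = R + L = 324 + j14.14 Ω = 324.3∠2.5° Ω.

Z = 324 + j14.14 Ω = 324.3∠2.5° Ω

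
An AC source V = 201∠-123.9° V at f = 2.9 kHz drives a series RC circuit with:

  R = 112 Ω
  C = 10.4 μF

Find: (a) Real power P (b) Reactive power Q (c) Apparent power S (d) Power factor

Step 1 — Angular frequency: ω = 2π·f = 2π·2900 = 1.822e+04 rad/s.
Step 2 — Component impedances:
  R: Z = R = 112 Ω
  C: Z = 1/(jωC) = -j/(ω·C) = 0 - j5.277 Ω
Step 3 — Series combination: Z_total = R + C = 112 - j5.277 Ω = 112.1∠-2.7° Ω.
Step 4 — Source phasor: V = 201∠-123.9° V = -112.1 - j166.8 V.
Step 5 — Current: I = V / Z = -0.9287 - j1.533 A = 1.793∠-121.2° A.
Step 6 — Complex power: S = V·I* = 359.9 - j16.96 VA.
Step 7 — Real power: P = Re(S) = 359.9 W.
Step 8 — Reactive power: Q = Im(S) = -16.96 VAR.
Step 9 — Apparent power: |S| = 360.3 VA.
Step 10 — Power factor: PF = P/|S| = 0.9989 (leading).

(a) P = 359.9 W  (b) Q = -16.96 VAR  (c) S = 360.3 VA  (d) PF = 0.9989 (leading)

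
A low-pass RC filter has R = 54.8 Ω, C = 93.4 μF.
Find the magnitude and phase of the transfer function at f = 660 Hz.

Step 1 — Angular frequency: ω = 2π·660 = 4147 rad/s.
Step 2 — Transfer function: H(jω) = 1/(1 + jωRC).
Step 3 — Denominator: 1 + jωRC = 1 + j·4147·54.8·9.34e-05 = 1 + j21.23.
Step 4 — H = 0.002215 - j0.04701.
Step 5 — Magnitude: |H| = 0.04706 (-26.5 dB); phase: φ = -87.3°.

|H| = 0.04706 (-26.5 dB), φ = -87.3°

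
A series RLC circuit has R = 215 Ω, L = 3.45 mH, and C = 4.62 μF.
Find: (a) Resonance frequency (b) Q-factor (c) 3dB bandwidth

Step 1 — Resonance: ω₀ = 1/√(LC) = 1/√(0.00345·4.62e-06) = 7921 rad/s.
Step 2 — f₀ = ω₀/(2π) = 1261 Hz.
Step 3 — Series Q: Q = ω₀L/R = 7921·0.00345/215 = 0.1271.
Step 4 — Bandwidth: Δω = ω₀/Q = 6.232e+04 rad/s; BW = Δω/(2π) = 9918 Hz.

(a) f₀ = 1261 Hz  (b) Q = 0.1271  (c) BW = 9918 Hz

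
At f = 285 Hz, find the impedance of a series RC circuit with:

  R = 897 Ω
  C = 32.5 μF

Step 1 — Angular frequency: ω = 2π·f = 2π·285 = 1791 rad/s.
Step 2 — Component impedances:
  R: Z = R = 897 Ω
  C: Z = 1/(jωC) = -j/(ω·C) = 0 - j17.18 Ω
Step 3 — Series combination: Z_total = R + C = 897 - j17.18 Ω = 897.2∠-1.1° Ω.

Z = 897 - j17.18 Ω = 897.2∠-1.1° Ω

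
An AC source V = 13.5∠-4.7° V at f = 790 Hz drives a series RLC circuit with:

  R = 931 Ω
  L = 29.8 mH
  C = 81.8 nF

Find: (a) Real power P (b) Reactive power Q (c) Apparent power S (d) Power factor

Step 1 — Angular frequency: ω = 2π·f = 2π·790 = 4964 rad/s.
Step 2 — Component impedances:
  R: Z = R = 931 Ω
  L: Z = jωL = j·4964·0.0298 = 0 + j147.9 Ω
  C: Z = 1/(jωC) = -j/(ω·C) = 0 - j2463 Ω
Step 3 — Series combination: Z_total = R + L + C = 931 - j2315 Ω = 2495∠-68.1° Ω.
Step 4 — Source phasor: V = 13.5∠-4.7° V = 13.45 - j1.106 V.
Step 5 — Current: I = V / Z = 0.002423 + j0.004837 A = 0.005411∠63.4° A.
Step 6 — Complex power: S = V·I* = 0.02725 - j0.06777 VA.
Step 7 — Real power: P = Re(S) = 0.02725 W.
Step 8 — Reactive power: Q = Im(S) = -0.06777 VAR.
Step 9 — Apparent power: |S| = 0.07304 VA.
Step 10 — Power factor: PF = P/|S| = 0.3731 (leading).

(a) P = 0.02725 W  (b) Q = -0.06777 VAR  (c) S = 0.07304 VA  (d) PF = 0.3731 (leading)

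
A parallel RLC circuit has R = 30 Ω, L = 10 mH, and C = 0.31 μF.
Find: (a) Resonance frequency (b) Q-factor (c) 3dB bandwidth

Step 1 — Resonance: ω₀ = 1/√(LC) = 1/√(0.01·3.1e-07) = 1.796e+04 rad/s.
Step 2 — f₀ = ω₀/(2π) = 2859 Hz.
Step 3 — Parallel Q: Q = R/(ω₀L) = 30/(1.796e+04·0.01) = 0.167.
Step 4 — Bandwidth: Δω = ω₀/Q = 1.075e+05 rad/s; BW = Δω/(2π) = 1.711e+04 Hz.

(a) f₀ = 2859 Hz  (b) Q = 0.167  (c) BW = 1.711e+04 Hz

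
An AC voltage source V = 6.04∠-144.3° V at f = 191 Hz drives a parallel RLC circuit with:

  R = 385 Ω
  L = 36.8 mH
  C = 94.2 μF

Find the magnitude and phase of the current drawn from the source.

Step 1 — Angular frequency: ω = 2π·f = 2π·191 = 1200 rad/s.
Step 2 — Component impedances:
  R: Z = R = 385 Ω
  L: Z = jωL = j·1200·0.0368 = 0 + j44.16 Ω
  C: Z = 1/(jωC) = -j/(ω·C) = 0 - j8.846 Ω
Step 3 — Parallel combination: 1/Z_total = 1/R + 1/L + 1/C; Z_total = 0.3175 - j11.05 Ω = 11.06∠-88.4° Ω.
Step 4 — Source phasor: V = 6.04∠-144.3° V = -4.905 - j3.525 V.
Step 5 — Ohm's law: I = V / Z_total = (-4.905 - j3.525) / (0.3175 - j11.05) = 0.3059 - j0.4526 A.
Step 6 — Convert to polar: |I| = 0.5463 A, ∠I = -55.9°.

I = 0.5463∠-55.9° A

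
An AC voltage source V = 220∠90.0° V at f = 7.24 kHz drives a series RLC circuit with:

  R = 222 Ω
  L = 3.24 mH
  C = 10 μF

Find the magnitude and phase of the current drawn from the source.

Step 1 — Angular frequency: ω = 2π·f = 2π·7240 = 4.549e+04 rad/s.
Step 2 — Component impedances:
  R: Z = R = 222 Ω
  L: Z = jωL = j·4.549e+04·0.00324 = 0 + j147.4 Ω
  C: Z = 1/(jωC) = -j/(ω·C) = 0 - j2.198 Ω
Step 3 — Series combination: Z_total = R + L + C = 222 + j145.2 Ω = 265.3∠33.2° Ω.
Step 4 — Source phasor: V = 220∠90.0° V = 0 + j220 V.
Step 5 — Ohm's law: I = V / Z_total = (0 + j220) / (222 + j145.2) = 0.454 + j0.6941 A.
Step 6 — Convert to polar: |I| = 0.8294 A, ∠I = 56.8°.

I = 0.8294∠56.8° A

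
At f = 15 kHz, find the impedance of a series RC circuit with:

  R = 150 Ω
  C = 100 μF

Step 1 — Angular frequency: ω = 2π·f = 2π·1.5e+04 = 9.425e+04 rad/s.
Step 2 — Component impedances:
  R: Z = R = 150 Ω
  C: Z = 1/(jωC) = -j/(ω·C) = 0 - j0.1061 Ω
Step 3 — Series combination: Z_total = R + C = 150 - j0.1061 Ω = 150∠-0.0° Ω.

Z = 150 - j0.1061 Ω = 150∠-0.0° Ω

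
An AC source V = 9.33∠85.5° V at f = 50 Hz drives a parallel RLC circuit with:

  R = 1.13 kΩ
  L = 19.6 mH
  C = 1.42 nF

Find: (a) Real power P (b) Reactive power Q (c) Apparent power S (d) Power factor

Step 1 — Angular frequency: ω = 2π·f = 2π·50 = 314.2 rad/s.
Step 2 — Component impedances:
  R: Z = R = 1130 Ω
  L: Z = jωL = j·314.2·0.0196 = 0 + j6.158 Ω
  C: Z = 1/(jωC) = -j/(ω·C) = 0 - j2.242e+06 Ω
Step 3 — Parallel combination: 1/Z_total = 1/R + 1/L + 1/C; Z_total = 0.03355 + j6.157 Ω = 6.157∠89.7° Ω.
Step 4 — Source phasor: V = 9.33∠85.5° V = 0.732 + j9.301 V.
Step 5 — Current: I = V / Z = 1.511 - j0.1107 A = 1.515∠-4.2° A.
Step 6 — Complex power: S = V·I* = 0.07703 + j14.14 VA.
Step 7 — Real power: P = Re(S) = 0.07703 W.
Step 8 — Reactive power: Q = Im(S) = 14.14 VAR.
Step 9 — Apparent power: |S| = 14.14 VA.
Step 10 — Power factor: PF = P/|S| = 0.005449 (lagging).

(a) P = 0.07703 W  (b) Q = 14.14 VAR  (c) S = 14.14 VA  (d) PF = 0.005449 (lagging)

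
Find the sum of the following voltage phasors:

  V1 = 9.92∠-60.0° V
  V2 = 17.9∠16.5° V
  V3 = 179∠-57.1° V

Step 1 — Convert each phasor to rectangular form:
  V1 = 9.92·(cos(-60.0°) + j·sin(-60.0°)) = 4.96 - j8.591 V
  V2 = 17.9·(cos(16.5°) + j·sin(16.5°)) = 17.16 + j5.084 V
  V3 = 179·(cos(-57.1°) + j·sin(-57.1°)) = 97.23 - j150.3 V
Step 2 — Sum components: V_total = 119.4 - j153.8 V.
Step 3 — Convert to polar: |V_total| = 194.7 V, ∠V_total = -52.2°.

V_total = 194.7∠-52.2° V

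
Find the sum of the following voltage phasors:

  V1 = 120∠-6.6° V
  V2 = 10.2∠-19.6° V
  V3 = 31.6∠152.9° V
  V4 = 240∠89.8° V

Step 1 — Convert each phasor to rectangular form:
  V1 = 120·(cos(-6.6°) + j·sin(-6.6°)) = 119.2 - j13.79 V
  V2 = 10.2·(cos(-19.6°) + j·sin(-19.6°)) = 9.609 - j3.422 V
  V3 = 31.6·(cos(152.9°) + j·sin(152.9°)) = -28.13 + j14.4 V
  V4 = 240·(cos(89.8°) + j·sin(89.8°)) = 0.8378 + j240 V
Step 2 — Sum components: V_total = 101.5 + j237.2 V.
Step 3 — Convert to polar: |V_total| = 258 V, ∠V_total = 66.8°.

V_total = 258∠66.8° V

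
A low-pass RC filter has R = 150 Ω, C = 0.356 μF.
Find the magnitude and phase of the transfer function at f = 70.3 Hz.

Step 1 — Angular frequency: ω = 2π·70.3 = 441.7 rad/s.
Step 2 — Transfer function: H(jω) = 1/(1 + jωRC).
Step 3 — Denominator: 1 + jωRC = 1 + j·441.7·150·3.56e-07 = 1 + j0.02359.
Step 4 — H = 0.9994 - j0.02357.
Step 5 — Magnitude: |H| = 0.9997 (-0.0 dB); phase: φ = -1.4°.

|H| = 0.9997 (-0.0 dB), φ = -1.4°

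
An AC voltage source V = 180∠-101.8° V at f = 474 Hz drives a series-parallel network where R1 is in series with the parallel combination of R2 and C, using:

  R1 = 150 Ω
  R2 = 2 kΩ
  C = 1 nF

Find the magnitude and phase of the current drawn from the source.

Step 1 — Angular frequency: ω = 2π·f = 2π·474 = 2978 rad/s.
Step 2 — Component impedances:
  R1: Z = R = 150 Ω
  R2: Z = R = 2000 Ω
  C: Z = 1/(jωC) = -j/(ω·C) = 0 - j3.358e+05 Ω
Step 3 — Parallel branch: R2 || C = 1/(1/R2 + 1/C) = 2000 - j11.91 Ω.
Step 4 — Series with R1: Z_total = R1 + (R2 || C) = 2150 - j11.91 Ω = 2150∠-0.3° Ω.
Step 5 — Source phasor: V = 180∠-101.8° V = -36.81 - j176.2 V.
Step 6 — Ohm's law: I = V / Z_total = (-36.81 - j176.2) / (2150 - j11.91) = -0.01667 - j0.08205 A.
Step 7 — Convert to polar: |I| = 0.08372 A, ∠I = -101.5°.

I = 0.08372∠-101.5° A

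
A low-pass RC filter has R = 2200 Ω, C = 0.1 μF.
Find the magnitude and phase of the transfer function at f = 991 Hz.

Step 1 — Angular frequency: ω = 2π·991 = 6227 rad/s.
Step 2 — Transfer function: H(jω) = 1/(1 + jωRC).
Step 3 — Denominator: 1 + jωRC = 1 + j·6227·2200·1e-07 = 1 + j1.37.
Step 4 — H = 0.3476 - j0.4762.
Step 5 — Magnitude: |H| = 0.5896 (-4.6 dB); phase: φ = -53.9°.

|H| = 0.5896 (-4.6 dB), φ = -53.9°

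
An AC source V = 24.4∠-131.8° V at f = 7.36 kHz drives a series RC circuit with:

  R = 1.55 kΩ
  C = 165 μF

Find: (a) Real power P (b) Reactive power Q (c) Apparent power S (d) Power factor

Step 1 — Angular frequency: ω = 2π·f = 2π·7360 = 4.624e+04 rad/s.
Step 2 — Component impedances:
  R: Z = R = 1550 Ω
  C: Z = 1/(jωC) = -j/(ω·C) = 0 - j0.1311 Ω
Step 3 — Series combination: Z_total = R + C = 1550 - j0.1311 Ω = 1550∠-0.0° Ω.
Step 4 — Source phasor: V = 24.4∠-131.8° V = -16.26 - j18.19 V.
Step 5 — Current: I = V / Z = -0.01049 - j0.01174 A = 0.01574∠-131.8° A.
Step 6 — Complex power: S = V·I* = 0.3841 - j3.248e-05 VA.
Step 7 — Real power: P = Re(S) = 0.3841 W.
Step 8 — Reactive power: Q = Im(S) = -3.248e-05 VAR.
Step 9 — Apparent power: |S| = 0.3841 VA.
Step 10 — Power factor: PF = P/|S| = 1 (leading).

(a) P = 0.3841 W  (b) Q = -3.248e-05 VAR  (c) S = 0.3841 VA  (d) PF = 1 (leading)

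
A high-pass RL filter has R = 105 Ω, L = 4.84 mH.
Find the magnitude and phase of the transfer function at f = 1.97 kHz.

Step 1 — Angular frequency: ω = 2π·1970 = 1.238e+04 rad/s.
Step 2 — Transfer function: H(jω) = jωL/(R + jωL).
Step 3 — Numerator jωL = j·59.91; denominator R + jωL = 105 + j59.91.
Step 4 — H = 0.2456 + j0.4304.
Step 5 — Magnitude: |H| = 0.4956 (-6.1 dB); phase: φ = 60.3°.

|H| = 0.4956 (-6.1 dB), φ = 60.3°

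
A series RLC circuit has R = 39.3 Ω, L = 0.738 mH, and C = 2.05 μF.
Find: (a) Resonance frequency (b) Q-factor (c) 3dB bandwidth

Step 1 — Resonance: ω₀ = 1/√(LC) = 1/√(0.000738·2.05e-06) = 2.571e+04 rad/s.
Step 2 — f₀ = ω₀/(2π) = 4092 Hz.
Step 3 — Series Q: Q = ω₀L/R = 2.571e+04·0.000738/39.3 = 0.4828.
Step 4 — Bandwidth: Δω = ω₀/Q = 5.325e+04 rad/s; BW = Δω/(2π) = 8475 Hz.

(a) f₀ = 4092 Hz  (b) Q = 0.4828  (c) BW = 8475 Hz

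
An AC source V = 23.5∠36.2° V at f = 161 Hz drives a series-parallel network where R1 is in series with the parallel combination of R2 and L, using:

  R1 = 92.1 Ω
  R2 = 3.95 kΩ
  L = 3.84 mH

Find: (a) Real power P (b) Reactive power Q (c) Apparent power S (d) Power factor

Step 1 — Angular frequency: ω = 2π·f = 2π·161 = 1012 rad/s.
Step 2 — Component impedances:
  R1: Z = R = 92.1 Ω
  R2: Z = R = 3950 Ω
  L: Z = jωL = j·1012·0.00384 = 0 + j3.885 Ω
Step 3 — Parallel branch: R2 || L = 1/(1/R2 + 1/L) = 0.00382 + j3.885 Ω.
Step 4 — Series with R1: Z_total = R1 + (R2 || L) = 92.1 + j3.885 Ω = 92.19∠2.4° Ω.
Step 5 — Source phasor: V = 23.5∠36.2° V = 18.96 + j13.88 V.
Step 6 — Current: I = V / Z = 0.2119 + j0.1418 A = 0.2549∠33.8° A.
Step 7 — Complex power: S = V·I* = 5.985 + j0.2524 VA.
Step 8 — Real power: P = Re(S) = 5.985 W.
Step 9 — Reactive power: Q = Im(S) = 0.2524 VAR.
Step 10 — Apparent power: |S| = 5.991 VA.
Step 11 — Power factor: PF = P/|S| = 0.9991 (lagging).

(a) P = 5.985 W  (b) Q = 0.2524 VAR  (c) S = 5.991 VA  (d) PF = 0.9991 (lagging)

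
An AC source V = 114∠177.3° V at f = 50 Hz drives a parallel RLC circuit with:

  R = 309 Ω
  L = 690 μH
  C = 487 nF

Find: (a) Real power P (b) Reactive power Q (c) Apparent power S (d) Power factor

Step 1 — Angular frequency: ω = 2π·f = 2π·50 = 314.2 rad/s.
Step 2 — Component impedances:
  R: Z = R = 309 Ω
  L: Z = jωL = j·314.2·0.00069 = 0 + j0.2168 Ω
  C: Z = 1/(jωC) = -j/(ω·C) = 0 - j6536 Ω
Step 3 — Parallel combination: 1/Z_total = 1/R + 1/L + 1/C; Z_total = 0.0001521 + j0.2168 Ω = 0.2168∠90.0° Ω.
Step 4 — Source phasor: V = 114∠177.3° V = -113.9 + j5.37 V.
Step 5 — Current: I = V / Z = 24.4 + j525.3 A = 525.9∠87.3° A.
Step 6 — Complex power: S = V·I* = 42.06 + j5.995e+04 VA.
Step 7 — Real power: P = Re(S) = 42.06 W.
Step 8 — Reactive power: Q = Im(S) = 5.995e+04 VAR.
Step 9 — Apparent power: |S| = 5.995e+04 VA.
Step 10 — Power factor: PF = P/|S| = 0.0007015 (lagging).

(a) P = 42.06 W  (b) Q = 5.995e+04 VAR  (c) S = 5.995e+04 VA  (d) PF = 0.0007015 (lagging)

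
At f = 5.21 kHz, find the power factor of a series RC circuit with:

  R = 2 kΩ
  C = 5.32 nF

Step 1 — Angular frequency: ω = 2π·f = 2π·5210 = 3.274e+04 rad/s.
Step 2 — Component impedances:
  R: Z = R = 2000 Ω
  C: Z = 1/(jωC) = -j/(ω·C) = 0 - j5742 Ω
Step 3 — Series combination: Z_total = R + C = 2000 - j5742 Ω = 6080∠-70.8° Ω.
Step 4 — Power factor: PF = cos(φ) = Re(Z)/|Z| = 2000/6080 = 0.3289.
Step 5 — Type: Im(Z) = -5742 ⇒ leading (phase φ = -70.8°).

PF = 0.3289 (leading, φ = -70.8°)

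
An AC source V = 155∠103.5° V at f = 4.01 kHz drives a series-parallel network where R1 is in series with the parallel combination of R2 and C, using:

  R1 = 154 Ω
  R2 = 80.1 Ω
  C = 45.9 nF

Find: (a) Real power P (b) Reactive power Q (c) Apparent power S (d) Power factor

Step 1 — Angular frequency: ω = 2π·f = 2π·4010 = 2.52e+04 rad/s.
Step 2 — Component impedances:
  R1: Z = R = 154 Ω
  R2: Z = R = 80.1 Ω
  C: Z = 1/(jωC) = -j/(ω·C) = 0 - j864.7 Ω
Step 3 — Parallel branch: R2 || C = 1/(1/R2 + 1/C) = 79.42 - j7.357 Ω.
Step 4 — Series with R1: Z_total = R1 + (R2 || C) = 233.4 - j7.357 Ω = 233.5∠-1.8° Ω.
Step 5 — Source phasor: V = 155∠103.5° V = -36.18 + j150.7 V.
Step 6 — Current: I = V / Z = -0.1752 + j0.6402 A = 0.6637∠105.3° A.
Step 7 — Complex power: S = V·I* = 102.8 - j3.241 VA.
Step 8 — Real power: P = Re(S) = 102.8 W.
Step 9 — Reactive power: Q = Im(S) = -3.241 VAR.
Step 10 — Apparent power: |S| = 102.9 VA.
Step 11 — Power factor: PF = P/|S| = 0.9995 (leading).

(a) P = 102.8 W  (b) Q = -3.241 VAR  (c) S = 102.9 VA  (d) PF = 0.9995 (leading)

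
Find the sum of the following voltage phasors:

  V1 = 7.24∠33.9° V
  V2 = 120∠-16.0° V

Step 1 — Convert each phasor to rectangular form:
  V1 = 7.24·(cos(33.9°) + j·sin(33.9°)) = 6.009 + j4.038 V
  V2 = 120·(cos(-16.0°) + j·sin(-16.0°)) = 115.4 - j33.08 V
Step 2 — Sum components: V_total = 121.4 - j29.04 V.
Step 3 — Convert to polar: |V_total| = 124.8 V, ∠V_total = -13.5°.

V_total = 124.8∠-13.5° V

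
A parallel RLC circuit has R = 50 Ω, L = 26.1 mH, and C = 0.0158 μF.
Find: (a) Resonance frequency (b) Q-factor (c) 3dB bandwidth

Step 1 — Resonance: ω₀ = 1/√(LC) = 1/√(0.0261·1.58e-08) = 4.924e+04 rad/s.
Step 2 — f₀ = ω₀/(2π) = 7837 Hz.
Step 3 — Parallel Q: Q = R/(ω₀L) = 50/(4.924e+04·0.0261) = 0.0389.
Step 4 — Bandwidth: Δω = ω₀/Q = 1.266e+06 rad/s; BW = Δω/(2π) = 2.015e+05 Hz.

(a) f₀ = 7837 Hz  (b) Q = 0.0389  (c) BW = 2.015e+05 Hz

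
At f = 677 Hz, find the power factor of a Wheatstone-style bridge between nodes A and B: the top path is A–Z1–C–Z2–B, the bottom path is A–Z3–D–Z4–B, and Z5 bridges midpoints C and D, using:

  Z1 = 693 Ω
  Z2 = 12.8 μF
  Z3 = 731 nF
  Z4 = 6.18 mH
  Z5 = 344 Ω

Step 1 — Angular frequency: ω = 2π·f = 2π·677 = 4254 rad/s.
Step 2 — Component impedances:
  Z1: Z = R = 693 Ω
  Z2: Z = 1/(jωC) = -j/(ω·C) = 0 - j18.37 Ω
  Z3: Z = 1/(jωC) = -j/(ω·C) = 0 - j321.6 Ω
  Z4: Z = jωL = j·4254·0.00618 = 0 + j26.29 Ω
  Z5: Z = R = 344 Ω
Step 3 — Bridge requires nodal analysis (the Z5 bridge couples midpoints C and D, so the two paths cannot be reduced to a simple series/parallel combination). Setting node B to ground and injecting 1 A at node A, the 3-node admittance system at A, C, D solves to V_A = Z_AB = 106.2 - j247.7 Ω = 269.5∠-66.8° Ω.
Step 4 — Power factor: PF = cos(φ) = Re(Z)/|Z| = 106.25/269.5 = 0.3942.
Step 5 — Type: Im(Z) = -247.7 ⇒ leading (phase φ = -66.8°).

PF = 0.3942 (leading, φ = -66.8°)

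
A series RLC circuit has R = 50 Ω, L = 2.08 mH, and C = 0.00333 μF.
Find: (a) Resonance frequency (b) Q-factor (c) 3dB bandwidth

Step 1 — Resonance condition Im(Z)=0 gives ω₀ = 1/√(LC).
Step 2 — ω₀ = 1/√(0.00208·3.33e-09) = 3.8e+05 rad/s.
Step 3 — f₀ = ω₀/(2π) = 6.047e+04 Hz.
Step 4 — Series Q: Q = ω₀L/R = 3.8e+05·0.00208/50 = 15.81.
Step 5 — 3dB bandwidth: Δω = ω₀/Q = 2.404e+04 rad/s; BW = Δω/(2π) = 3826 Hz.

(a) f₀ = 6.047e+04 Hz  (b) Q = 15.81  (c) BW = 3826 Hz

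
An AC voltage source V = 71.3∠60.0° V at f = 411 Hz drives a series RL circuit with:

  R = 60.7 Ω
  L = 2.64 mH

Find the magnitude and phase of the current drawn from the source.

Step 1 — Angular frequency: ω = 2π·f = 2π·411 = 2582 rad/s.
Step 2 — Component impedances:
  R: Z = R = 60.7 Ω
  L: Z = jωL = j·2582·0.00264 = 0 + j6.818 Ω
Step 3 — Series combination: Z_total = R + L = 60.7 + j6.818 Ω = 61.08∠6.4° Ω.
Step 4 — Source phasor: V = 71.3∠60.0° V = 35.65 + j61.75 V.
Step 5 — Ohm's law: I = V / Z_total = (35.65 + j61.75) / (60.7 + j6.818) = 0.6928 + j0.9394 A.
Step 6 — Convert to polar: |I| = 1.167 A, ∠I = 53.6°.

I = 1.167∠53.6° A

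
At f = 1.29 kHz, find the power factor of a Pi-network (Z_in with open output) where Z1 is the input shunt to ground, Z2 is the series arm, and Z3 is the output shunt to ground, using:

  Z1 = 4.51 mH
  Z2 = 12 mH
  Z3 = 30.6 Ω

Step 1 — Angular frequency: ω = 2π·f = 2π·1290 = 8105 rad/s.
Step 2 — Component impedances:
  Z1: Z = jωL = j·8105·0.00451 = 0 + j36.55 Ω
  Z2: Z = jωL = j·8105·0.012 = 0 + j97.26 Ω
  Z3: Z = R = 30.6 Ω
Step 3 — With open output, the series arm Z2 and the output shunt Z3 appear in series to ground: Z2 + Z3 = 30.6 + j97.26 Ω.
Step 4 — Parallel with input shunt Z1: Z_in = Z1 || (Z2 + Z3) = 2.17 + j27.07 Ω = 27.15∠85.4° Ω.
Step 5 — Power factor: PF = cos(φ) = Re(Z)/|Z| = 2.1699/27.152 = 0.07992.
Step 6 — Type: Im(Z) = 27.07 ⇒ lagging (phase φ = 85.4°).

PF = 0.07992 (lagging, φ = 85.4°)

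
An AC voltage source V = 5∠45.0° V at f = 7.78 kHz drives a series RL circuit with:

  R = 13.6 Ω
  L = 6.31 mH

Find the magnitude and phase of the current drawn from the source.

Step 1 — Angular frequency: ω = 2π·f = 2π·7780 = 4.888e+04 rad/s.
Step 2 — Component impedances:
  R: Z = R = 13.6 Ω
  L: Z = jωL = j·4.888e+04·0.00631 = 0 + j308.5 Ω
Step 3 — Series combination: Z_total = R + L = 13.6 + j308.5 Ω = 308.8∠87.5° Ω.
Step 4 — Source phasor: V = 5∠45.0° V = 3.536 + j3.536 V.
Step 5 — Ohm's law: I = V / Z_total = (3.536 + j3.536) / (13.6 + j308.5) = 0.01194 - j0.01094 A.
Step 6 — Convert to polar: |I| = 0.01619 A, ∠I = -42.5°.

I = 0.01619∠-42.5° A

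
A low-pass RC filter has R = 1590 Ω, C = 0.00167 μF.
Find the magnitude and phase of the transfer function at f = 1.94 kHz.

Step 1 — Angular frequency: ω = 2π·1940 = 1.219e+04 rad/s.
Step 2 — Transfer function: H(jω) = 1/(1 + jωRC).
Step 3 — Denominator: 1 + jωRC = 1 + j·1.219e+04·1590·1.67e-09 = 1 + j0.03237.
Step 4 — H = 0.999 - j0.03233.
Step 5 — Magnitude: |H| = 0.9995 (-0.0 dB); phase: φ = -1.9°.

|H| = 0.9995 (-0.0 dB), φ = -1.9°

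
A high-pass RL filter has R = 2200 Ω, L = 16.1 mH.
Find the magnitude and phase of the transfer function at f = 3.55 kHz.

Step 1 — Angular frequency: ω = 2π·3550 = 2.231e+04 rad/s.
Step 2 — Transfer function: H(jω) = jωL/(R + jωL).
Step 3 — Numerator jωL = j·359.1; denominator R + jωL = 2200 + j359.1.
Step 4 — H = 0.02595 + j0.159.
Step 5 — Magnitude: |H| = 0.1611 (-15.9 dB); phase: φ = 80.7°.

|H| = 0.1611 (-15.9 dB), φ = 80.7°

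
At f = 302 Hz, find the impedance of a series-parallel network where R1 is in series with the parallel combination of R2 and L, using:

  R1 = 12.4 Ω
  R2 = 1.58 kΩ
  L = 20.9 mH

Step 1 — Angular frequency: ω = 2π·f = 2π·302 = 1898 rad/s.
Step 2 — Component impedances:
  R1: Z = R = 12.4 Ω
  R2: Z = R = 1580 Ω
  L: Z = jωL = j·1898·0.0209 = 0 + j39.66 Ω
Step 3 — Parallel branch: R2 || L = 1/(1/R2 + 1/L) = 0.9948 + j39.63 Ω.
Step 4 — Series with R1: Z_total = R1 + (R2 || L) = 13.39 + j39.63 Ω = 41.84∠71.3° Ω.

Z = 13.39 + j39.63 Ω = 41.84∠71.3° Ω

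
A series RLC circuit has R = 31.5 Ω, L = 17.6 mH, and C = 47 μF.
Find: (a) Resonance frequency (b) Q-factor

Step 1 — Resonance condition Im(Z)=0 gives ω₀ = 1/√(LC).
Step 2 — ω₀ = 1/√(0.0176·4.7e-05) = 1099 rad/s.
Step 3 — f₀ = ω₀/(2π) = 175 Hz.
Step 4 — Series Q: Q = ω₀L/R = 1099·0.0176/31.5 = 0.6143.

(a) f₀ = 175 Hz  (b) Q = 0.6143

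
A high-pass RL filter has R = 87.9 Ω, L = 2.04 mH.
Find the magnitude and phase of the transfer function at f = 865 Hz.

Step 1 — Angular frequency: ω = 2π·865 = 5435 rad/s.
Step 2 — Transfer function: H(jω) = jωL/(R + jωL).
Step 3 — Numerator jωL = j·11.09; denominator R + jωL = 87.9 + j11.09.
Step 4 — H = 0.01566 + j0.1242.
Step 5 — Magnitude: |H| = 0.1251 (-18.1 dB); phase: φ = 82.8°.

|H| = 0.1251 (-18.1 dB), φ = 82.8°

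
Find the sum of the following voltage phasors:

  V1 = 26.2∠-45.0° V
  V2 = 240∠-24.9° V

Step 1 — Convert each phasor to rectangular form:
  V1 = 26.2·(cos(-45.0°) + j·sin(-45.0°)) = 18.53 - j18.53 V
  V2 = 240·(cos(-24.9°) + j·sin(-24.9°)) = 217.7 - j101 V
Step 2 — Sum components: V_total = 236.2 - j119.6 V.
Step 3 — Convert to polar: |V_total| = 264.8 V, ∠V_total = -26.8°.

V_total = 264.8∠-26.8° V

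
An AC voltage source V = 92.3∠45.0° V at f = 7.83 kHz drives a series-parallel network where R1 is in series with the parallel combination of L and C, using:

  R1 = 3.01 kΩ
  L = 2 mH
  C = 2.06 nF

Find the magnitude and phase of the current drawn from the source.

Step 1 — Angular frequency: ω = 2π·f = 2π·7830 = 4.92e+04 rad/s.
Step 2 — Component impedances:
  R1: Z = R = 3010 Ω
  L: Z = jωL = j·4.92e+04·0.002 = 0 + j98.39 Ω
  C: Z = 1/(jωC) = -j/(ω·C) = 0 - j9867 Ω
Step 3 — Parallel branch: L || C = 1/(1/L + 1/C) = 0 + j99.39 Ω.
Step 4 — Series with R1: Z_total = R1 + (L || C) = 3010 + j99.39 Ω = 3012∠1.9° Ω.
Step 5 — Source phasor: V = 92.3∠45.0° V = 65.27 + j65.27 V.
Step 6 — Ohm's law: I = V / Z_total = (65.27 + j65.27) / (3010 + j99.39) = 0.02237 + j0.02094 A.
Step 7 — Convert to polar: |I| = 0.03065 A, ∠I = 43.1°.

I = 0.03065∠43.1° A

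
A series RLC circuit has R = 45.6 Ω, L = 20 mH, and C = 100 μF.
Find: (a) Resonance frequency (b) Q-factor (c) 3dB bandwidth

Step 1 — Resonance: ω₀ = 1/√(LC) = 1/√(0.02·0.0001) = 707.1 rad/s.
Step 2 — f₀ = ω₀/(2π) = 112.5 Hz.
Step 3 — Series Q: Q = ω₀L/R = 707.1·0.02/45.6 = 0.3101.
Step 4 — Bandwidth: Δω = ω₀/Q = 2280 rad/s; BW = Δω/(2π) = 362.9 Hz.

(a) f₀ = 112.5 Hz  (b) Q = 0.3101  (c) BW = 362.9 Hz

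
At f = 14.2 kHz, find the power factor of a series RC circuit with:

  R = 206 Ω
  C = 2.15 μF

Step 1 — Angular frequency: ω = 2π·f = 2π·1.42e+04 = 8.922e+04 rad/s.
Step 2 — Component impedances:
  R: Z = R = 206 Ω
  C: Z = 1/(jωC) = -j/(ω·C) = 0 - j5.213 Ω
Step 3 — Series combination: Z_total = R + C = 206 - j5.213 Ω = 206.1∠-1.4° Ω.
Step 4 — Power factor: PF = cos(φ) = Re(Z)/|Z| = 206/206.07 = 0.9997.
Step 5 — Type: Im(Z) = -5.213 ⇒ leading (phase φ = -1.4°).

PF = 0.9997 (leading, φ = -1.4°)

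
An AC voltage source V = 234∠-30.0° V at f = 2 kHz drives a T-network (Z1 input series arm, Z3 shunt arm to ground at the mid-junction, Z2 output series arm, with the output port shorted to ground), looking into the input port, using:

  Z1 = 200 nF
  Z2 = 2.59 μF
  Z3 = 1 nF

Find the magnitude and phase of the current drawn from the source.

Step 1 — Angular frequency: ω = 2π·f = 2π·2000 = 1.257e+04 rad/s.
Step 2 — Component impedances:
  Z1: Z = 1/(jωC) = -j/(ω·C) = 0 - j397.9 Ω
  Z2: Z = 1/(jωC) = -j/(ω·C) = 0 - j30.72 Ω
  Z3: Z = 1/(jωC) = -j/(ω·C) = 0 - j7.958e+04 Ω
Step 3 — With the output port shorted to ground, the output series arm Z2 runs from the junction to ground; the shunt arm Z3 also runs from the junction to ground. They appear in parallel: Z3 || Z2 = 0 - j30.71 Ω.
Step 4 — Series with input arm Z1: Z_in = Z1 + (Z3 || Z2) = 0 - j428.6 Ω = 428.6∠-90.0° Ω.
Step 5 — Source phasor: V = 234∠-30.0° V = 202.6 - j117 V.
Step 6 — Ohm's law: I = V / Z_total = (202.6 - j117) / (0 - j428.6) = 0.273 + j0.4728 A.
Step 7 — Convert to polar: |I| = 0.546 A, ∠I = 60.0°.

I = 0.546∠60.0° A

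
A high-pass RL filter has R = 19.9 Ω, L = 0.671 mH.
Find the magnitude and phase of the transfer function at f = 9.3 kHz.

Step 1 — Angular frequency: ω = 2π·9300 = 5.843e+04 rad/s.
Step 2 — Transfer function: H(jω) = jωL/(R + jωL).
Step 3 — Numerator jωL = j·39.21; denominator R + jωL = 19.9 + j39.21.
Step 4 — H = 0.7952 + j0.4036.
Step 5 — Magnitude: |H| = 0.8917 (-1.0 dB); phase: φ = 26.9°.

|H| = 0.8917 (-1.0 dB), φ = 26.9°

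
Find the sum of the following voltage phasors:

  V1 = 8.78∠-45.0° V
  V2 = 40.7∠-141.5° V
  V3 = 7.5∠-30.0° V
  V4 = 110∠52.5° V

Step 1 — Convert each phasor to rectangular form:
  V1 = 8.78·(cos(-45.0°) + j·sin(-45.0°)) = 6.208 - j6.208 V
  V2 = 40.7·(cos(-141.5°) + j·sin(-141.5°)) = -31.85 - j25.34 V
  V3 = 7.5·(cos(-30.0°) + j·sin(-30.0°)) = 6.495 - j3.75 V
  V4 = 110·(cos(52.5°) + j·sin(52.5°)) = 66.96 + j87.27 V
Step 2 — Sum components: V_total = 47.82 + j51.97 V.
Step 3 — Convert to polar: |V_total| = 70.62 V, ∠V_total = 47.4°.

V_total = 70.62∠47.4° V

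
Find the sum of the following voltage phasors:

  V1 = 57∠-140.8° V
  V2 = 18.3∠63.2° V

Step 1 — Convert each phasor to rectangular form:
  V1 = 57·(cos(-140.8°) + j·sin(-140.8°)) = -44.17 - j36.03 V
  V2 = 18.3·(cos(63.2°) + j·sin(63.2°)) = 8.251 + j16.33 V
Step 2 — Sum components: V_total = -35.92 - j19.69 V.
Step 3 — Convert to polar: |V_total| = 40.96 V, ∠V_total = -151.3°.

V_total = 40.96∠-151.3° V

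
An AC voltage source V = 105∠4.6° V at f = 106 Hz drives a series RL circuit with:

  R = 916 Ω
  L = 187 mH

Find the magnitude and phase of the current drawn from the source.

Step 1 — Angular frequency: ω = 2π·f = 2π·106 = 666 rad/s.
Step 2 — Component impedances:
  R: Z = R = 916 Ω
  L: Z = jωL = j·666·0.187 = 0 + j124.5 Ω
Step 3 — Series combination: Z_total = R + L = 916 + j124.5 Ω = 924.4∠7.7° Ω.
Step 4 — Source phasor: V = 105∠4.6° V = 104.7 + j8.421 V.
Step 5 — Ohm's law: I = V / Z_total = (104.7 + j8.421) / (916 + j124.5) = 0.1134 - j0.006227 A.
Step 6 — Convert to polar: |I| = 0.1136 A, ∠I = -3.1°.

I = 0.1136∠-3.1° A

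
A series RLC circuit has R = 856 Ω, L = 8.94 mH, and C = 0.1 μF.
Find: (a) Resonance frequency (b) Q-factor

Step 1 — Resonance condition Im(Z)=0 gives ω₀ = 1/√(LC).
Step 2 — ω₀ = 1/√(0.00894·1e-07) = 3.345e+04 rad/s.
Step 3 — f₀ = ω₀/(2π) = 5323 Hz.
Step 4 — Series Q: Q = ω₀L/R = 3.345e+04·0.00894/856 = 0.3493.

(a) f₀ = 5323 Hz  (b) Q = 0.3493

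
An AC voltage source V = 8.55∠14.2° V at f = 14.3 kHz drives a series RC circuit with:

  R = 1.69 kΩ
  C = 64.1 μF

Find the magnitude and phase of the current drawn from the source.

Step 1 — Angular frequency: ω = 2π·f = 2π·1.43e+04 = 8.985e+04 rad/s.
Step 2 — Component impedances:
  R: Z = R = 1690 Ω
  C: Z = 1/(jωC) = -j/(ω·C) = 0 - j0.1736 Ω
Step 3 — Series combination: Z_total = R + C = 1690 - j0.1736 Ω = 1690∠-0.0° Ω.
Step 4 — Source phasor: V = 8.55∠14.2° V = 8.289 + j2.097 V.
Step 5 — Ohm's law: I = V / Z_total = (8.289 + j2.097) / (1690 - j0.1736) = 0.004904 + j0.001242 A.
Step 6 — Convert to polar: |I| = 0.005059 A, ∠I = 14.2°.

I = 0.005059∠14.2° A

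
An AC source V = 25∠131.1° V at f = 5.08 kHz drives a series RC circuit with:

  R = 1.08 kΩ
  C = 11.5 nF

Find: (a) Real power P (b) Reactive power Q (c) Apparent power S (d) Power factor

Step 1 — Angular frequency: ω = 2π·f = 2π·5080 = 3.192e+04 rad/s.
Step 2 — Component impedances:
  R: Z = R = 1080 Ω
  C: Z = 1/(jωC) = -j/(ω·C) = 0 - j2724 Ω
Step 3 — Series combination: Z_total = R + C = 1080 - j2724 Ω = 2931∠-68.4° Ω.
Step 4 — Source phasor: V = 25∠131.1° V = -16.43 + j18.84 V.
Step 5 — Current: I = V / Z = -0.008043 - j0.002844 A = 0.008531∠-160.5° A.
Step 6 — Complex power: S = V·I* = 0.07859 - j0.1983 VA.
Step 7 — Real power: P = Re(S) = 0.07859 W.
Step 8 — Reactive power: Q = Im(S) = -0.1983 VAR.
Step 9 — Apparent power: |S| = 0.2133 VA.
Step 10 — Power factor: PF = P/|S| = 0.3685 (leading).

(a) P = 0.07859 W  (b) Q = -0.1983 VAR  (c) S = 0.2133 VA  (d) PF = 0.3685 (leading)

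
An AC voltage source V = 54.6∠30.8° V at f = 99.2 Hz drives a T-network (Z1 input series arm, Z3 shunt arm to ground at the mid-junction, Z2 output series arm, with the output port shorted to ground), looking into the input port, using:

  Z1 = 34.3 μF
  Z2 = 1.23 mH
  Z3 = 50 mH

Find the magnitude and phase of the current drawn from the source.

Step 1 — Angular frequency: ω = 2π·f = 2π·99.2 = 623.3 rad/s.
Step 2 — Component impedances:
  Z1: Z = 1/(jωC) = -j/(ω·C) = 0 - j46.78 Ω
  Z2: Z = jωL = j·623.3·0.00123 = 0 + j0.7666 Ω
  Z3: Z = jωL = j·623.3·0.05 = 0 + j31.16 Ω
Step 3 — With the output port shorted to ground, the output series arm Z2 runs from the junction to ground; the shunt arm Z3 also runs from the junction to ground. They appear in parallel: Z3 || Z2 = 0 + j0.7482 Ω.
Step 4 — Series with input arm Z1: Z_in = Z1 + (Z3 || Z2) = 0 - j46.03 Ω = 46.03∠-90.0° Ω.
Step 5 — Source phasor: V = 54.6∠30.8° V = 46.9 + j27.96 V.
Step 6 — Ohm's law: I = V / Z_total = (46.9 + j27.96) / (0 - j46.03) = -0.6074 + j1.019 A.
Step 7 — Convert to polar: |I| = 1.186 A, ∠I = 120.8°.

I = 1.186∠120.8° A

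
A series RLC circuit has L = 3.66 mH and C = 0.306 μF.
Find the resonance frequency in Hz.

Step 1 — Resonance condition Im(Z)=0 gives ω₀ = 1/√(LC).
Step 2 — ω₀ = 1/√(0.00366·3.06e-07) = 2.988e+04 rad/s.
Step 3 — f₀ = ω₀/(2π) = 4756 Hz.

f₀ = 4756 Hz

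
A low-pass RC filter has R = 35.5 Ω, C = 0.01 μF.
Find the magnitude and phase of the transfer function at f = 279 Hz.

Step 1 — Angular frequency: ω = 2π·279 = 1753 rad/s.
Step 2 — Transfer function: H(jω) = 1/(1 + jωRC).
Step 3 — Denominator: 1 + jωRC = 1 + j·1753·35.5·1e-08 = 1 + j0.0006223.
Step 4 — H = 1 - j0.0006223.
Step 5 — Magnitude: |H| = 1 (-0.0 dB); phase: φ = -0.0°.

|H| = 1 (-0.0 dB), φ = -0.0°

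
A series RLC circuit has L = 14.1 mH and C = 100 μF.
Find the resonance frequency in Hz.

Step 1 — Resonance condition Im(Z)=0 gives ω₀ = 1/√(LC).
Step 2 — ω₀ = 1/√(0.0141·0.0001) = 842.2 rad/s.
Step 3 — f₀ = ω₀/(2π) = 134 Hz.

f₀ = 134 Hz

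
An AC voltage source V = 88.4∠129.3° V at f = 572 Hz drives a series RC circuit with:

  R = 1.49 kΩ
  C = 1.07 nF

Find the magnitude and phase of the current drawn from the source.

Step 1 — Angular frequency: ω = 2π·f = 2π·572 = 3594 rad/s.
Step 2 — Component impedances:
  R: Z = R = 1490 Ω
  C: Z = 1/(jωC) = -j/(ω·C) = 0 - j2.6e+05 Ω
Step 3 — Series combination: Z_total = R + C = 1490 - j2.6e+05 Ω = 2.6e+05∠-89.7° Ω.
Step 4 — Source phasor: V = 88.4∠129.3° V = -55.99 + j68.41 V.
Step 5 — Ohm's law: I = V / Z_total = (-55.99 + j68.41) / (1490 - j2.6e+05) = -0.0002643 - j0.0002138 A.
Step 6 — Convert to polar: |I| = 0.0003399 A, ∠I = -141.0°.

I = 0.0003399∠-141.0° A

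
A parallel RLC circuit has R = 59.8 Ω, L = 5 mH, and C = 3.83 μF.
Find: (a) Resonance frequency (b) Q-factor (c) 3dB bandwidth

Step 1 — Resonance: ω₀ = 1/√(LC) = 1/√(0.005·3.83e-06) = 7226 rad/s.
Step 2 — f₀ = ω₀/(2π) = 1150 Hz.
Step 3 — Parallel Q: Q = R/(ω₀L) = 59.8/(7226·0.005) = 1.655.
Step 4 — Bandwidth: Δω = ω₀/Q = 4366 rad/s; BW = Δω/(2π) = 694.9 Hz.

(a) f₀ = 1150 Hz  (b) Q = 1.655  (c) BW = 694.9 Hz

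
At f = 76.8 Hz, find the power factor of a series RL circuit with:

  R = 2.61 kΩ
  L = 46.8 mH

Step 1 — Angular frequency: ω = 2π·f = 2π·76.8 = 482.5 rad/s.
Step 2 — Component impedances:
  R: Z = R = 2610 Ω
  L: Z = jωL = j·482.5·0.0468 = 0 + j22.58 Ω
Step 3 — Series combination: Z_total = R + L = 2610 + j22.58 Ω = 2610∠0.5° Ω.
Step 4 — Power factor: PF = cos(φ) = Re(Z)/|Z| = 2610/2610 = 1.
Step 5 — Type: Im(Z) = 22.58 ⇒ lagging (phase φ = 0.5°).

PF = 1 (lagging, φ = 0.5°)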